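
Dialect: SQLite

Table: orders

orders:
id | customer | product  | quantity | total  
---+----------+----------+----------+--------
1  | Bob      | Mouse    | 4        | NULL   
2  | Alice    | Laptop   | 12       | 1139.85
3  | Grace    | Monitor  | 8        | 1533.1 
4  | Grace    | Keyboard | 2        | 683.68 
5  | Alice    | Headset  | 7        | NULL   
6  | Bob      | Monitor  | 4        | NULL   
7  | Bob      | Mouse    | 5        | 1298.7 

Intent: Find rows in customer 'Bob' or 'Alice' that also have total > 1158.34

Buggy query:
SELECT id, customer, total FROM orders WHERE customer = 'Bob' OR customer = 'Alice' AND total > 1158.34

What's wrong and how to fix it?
Bug: AND binds tighter than OR, so this parses as customer = 'Bob' OR (customer = 'Alice' AND total > 1158.34)

Fix: Add parentheses around the OR so the AND applies to both alternatives

Corrected query:
SELECT id, customer, total FROM orders WHERE (customer = 'Bob' OR customer = 'Alice') AND total > 1158.34

Result:
id | customer | total 
---+----------+-------
7  | Bob      | 1298.7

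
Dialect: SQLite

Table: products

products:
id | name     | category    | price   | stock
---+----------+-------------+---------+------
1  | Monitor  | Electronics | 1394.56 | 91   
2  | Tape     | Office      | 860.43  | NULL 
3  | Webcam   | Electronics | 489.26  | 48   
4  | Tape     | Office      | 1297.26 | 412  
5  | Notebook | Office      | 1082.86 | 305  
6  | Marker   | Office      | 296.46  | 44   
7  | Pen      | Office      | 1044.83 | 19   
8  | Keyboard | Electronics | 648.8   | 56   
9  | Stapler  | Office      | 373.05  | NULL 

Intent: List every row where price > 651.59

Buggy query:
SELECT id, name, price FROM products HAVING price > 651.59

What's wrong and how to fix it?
Bug: HAVING filters the output of aggregation, but this query has no GROUP BY and no aggregate functions, so SQLite rejects it (HAVING clause on a non-aggregate query); the condition here is per row

Fix: Use WHERE for row-level filtering

Corrected query:
SELECT id, name, price FROM products WHERE price > 651.59

Result:
id | name     | price  
---+----------+--------
1  | Monitor  | 1394.56
2  | Tape     | 860.43 
4  | Tape     | 1297.26
5  | Notebook | 1082.86
7  | Pen      | 1044.83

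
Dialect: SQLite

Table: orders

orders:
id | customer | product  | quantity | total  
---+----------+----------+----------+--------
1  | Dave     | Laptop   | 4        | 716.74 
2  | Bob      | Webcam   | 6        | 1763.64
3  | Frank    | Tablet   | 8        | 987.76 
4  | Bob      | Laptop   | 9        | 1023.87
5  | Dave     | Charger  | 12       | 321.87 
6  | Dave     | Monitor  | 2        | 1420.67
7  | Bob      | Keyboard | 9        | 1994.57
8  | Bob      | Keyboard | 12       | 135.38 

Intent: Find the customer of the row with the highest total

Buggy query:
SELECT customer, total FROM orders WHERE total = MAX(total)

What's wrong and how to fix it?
Bug: MAX(total) is an aggregate and cannot be used directly in WHERE

Fix: Use a subquery: WHERE total = (SELECT MAX(total) FROM orders)

Corrected query:
SELECT customer, total FROM orders WHERE total = (SELECT MAX(total) FROM orders)

Result:
customer | total  
---------+--------
Bob      | 1994.57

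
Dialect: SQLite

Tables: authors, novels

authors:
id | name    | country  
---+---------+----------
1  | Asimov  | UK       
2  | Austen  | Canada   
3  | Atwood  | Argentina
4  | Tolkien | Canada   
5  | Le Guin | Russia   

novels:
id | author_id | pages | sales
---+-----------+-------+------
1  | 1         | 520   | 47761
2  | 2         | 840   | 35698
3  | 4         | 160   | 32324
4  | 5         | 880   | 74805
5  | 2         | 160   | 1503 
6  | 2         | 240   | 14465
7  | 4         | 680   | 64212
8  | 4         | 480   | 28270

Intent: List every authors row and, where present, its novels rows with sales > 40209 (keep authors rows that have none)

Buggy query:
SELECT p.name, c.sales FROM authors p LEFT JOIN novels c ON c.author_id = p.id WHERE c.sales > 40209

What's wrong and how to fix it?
Bug: A WHERE condition on the right-hand table after LEFT JOIN drops unmatched parents

Fix: Move the right-table condition into the ON clause so unmatched parents are kept

Corrected query:
SELECT p.name, c.sales FROM authors p LEFT JOIN novels c ON c.author_id = p.id AND c.sales > 40209

Result:
name    | sales
--------+------
Asimov  | 47761
Austen  | NULL 
Atwood  | NULL 
Tolkien | 64212
Le Guin | 74805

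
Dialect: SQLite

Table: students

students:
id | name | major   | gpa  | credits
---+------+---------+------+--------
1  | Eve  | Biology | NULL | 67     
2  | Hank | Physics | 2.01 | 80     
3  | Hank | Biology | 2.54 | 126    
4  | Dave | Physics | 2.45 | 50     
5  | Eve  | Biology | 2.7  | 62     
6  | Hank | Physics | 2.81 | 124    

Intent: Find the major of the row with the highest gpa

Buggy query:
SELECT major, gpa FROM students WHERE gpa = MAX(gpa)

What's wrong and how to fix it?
Bug: WHERE is evaluated per row; an aggregate over the whole table isn't defined there

Fix: Wrap MAX in a scalar subquery so WHERE compares against a single value

Corrected query:
SELECT major, gpa FROM students WHERE gpa = (SELECT MAX(gpa) FROM students)

Result:
major   | gpa 
--------+-----
Physics | 2.81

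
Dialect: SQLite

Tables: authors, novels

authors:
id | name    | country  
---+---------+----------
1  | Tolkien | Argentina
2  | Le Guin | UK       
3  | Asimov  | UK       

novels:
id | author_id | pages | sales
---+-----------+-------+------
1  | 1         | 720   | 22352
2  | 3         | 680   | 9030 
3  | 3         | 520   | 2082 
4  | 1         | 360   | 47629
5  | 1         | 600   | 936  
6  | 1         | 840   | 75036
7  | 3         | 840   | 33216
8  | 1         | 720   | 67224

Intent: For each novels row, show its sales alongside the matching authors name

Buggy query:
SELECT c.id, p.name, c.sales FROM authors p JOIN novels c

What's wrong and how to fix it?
Bug: Missing join condition: each novels row is matched to all authors rows instead of just its own

Fix: Specify the join condition linking the foreign key to the parent id

Corrected query:
SELECT c.id, p.name, c.sales FROM authors p JOIN novels c ON c.author_id = p.id

Result:
id | name    | sales
---+---------+------
1  | Tolkien | 22352
2  | Asimov  | 9030 
3  | Asimov  | 2082 
4  | Tolkien | 47629
5  | Tolkien | 936  
6  | Tolkien | 75036
7  | Asimov  | 33216
8  | Tolkien | 67224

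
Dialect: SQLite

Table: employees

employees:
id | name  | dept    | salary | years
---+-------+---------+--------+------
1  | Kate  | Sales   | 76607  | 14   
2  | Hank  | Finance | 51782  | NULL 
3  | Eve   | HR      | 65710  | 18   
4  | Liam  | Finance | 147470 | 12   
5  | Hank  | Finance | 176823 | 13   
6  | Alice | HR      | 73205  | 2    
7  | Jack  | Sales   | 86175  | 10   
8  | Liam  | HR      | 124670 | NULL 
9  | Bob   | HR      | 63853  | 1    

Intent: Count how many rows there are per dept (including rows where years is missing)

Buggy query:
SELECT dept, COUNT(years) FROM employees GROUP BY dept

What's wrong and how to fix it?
Bug: COUNT(column) counts non-NULL values only; rows with NULL years aren't counted

Fix: Use COUNT(*) to count all rows regardless of NULL

Corrected query:
SELECT dept, COUNT(*) FROM employees GROUP BY dept

Result:
dept    | COUNT(*)
--------+---------
Finance | 3       
HR      | 4       
Sales   | 2       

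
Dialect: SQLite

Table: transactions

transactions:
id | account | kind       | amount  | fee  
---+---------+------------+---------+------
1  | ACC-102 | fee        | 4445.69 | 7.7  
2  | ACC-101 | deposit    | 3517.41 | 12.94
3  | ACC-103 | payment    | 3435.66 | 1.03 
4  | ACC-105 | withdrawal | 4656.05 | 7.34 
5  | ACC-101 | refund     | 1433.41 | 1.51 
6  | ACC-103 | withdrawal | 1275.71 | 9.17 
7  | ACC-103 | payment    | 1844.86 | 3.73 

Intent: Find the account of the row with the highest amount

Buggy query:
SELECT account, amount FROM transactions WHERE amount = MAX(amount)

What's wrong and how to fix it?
Bug: MAX(amount) is an aggregate and cannot be used directly in WHERE

Fix: Use a subquery: WHERE amount = (SELECT MAX(amount) FROM transactions)

Corrected query:
SELECT account, amount FROM transactions WHERE amount = (SELECT MAX(amount) FROM transactions)

Result:
account | amount 
--------+--------
ACC-105 | 4656.05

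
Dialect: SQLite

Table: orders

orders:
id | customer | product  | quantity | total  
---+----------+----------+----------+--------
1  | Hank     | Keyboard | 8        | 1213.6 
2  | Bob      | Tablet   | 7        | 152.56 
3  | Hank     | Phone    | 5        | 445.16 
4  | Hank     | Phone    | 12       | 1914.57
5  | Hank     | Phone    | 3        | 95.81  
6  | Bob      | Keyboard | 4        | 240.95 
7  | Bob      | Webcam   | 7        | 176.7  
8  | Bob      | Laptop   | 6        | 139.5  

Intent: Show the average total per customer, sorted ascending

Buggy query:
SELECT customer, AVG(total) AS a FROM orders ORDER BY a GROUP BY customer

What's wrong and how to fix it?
Bug: GROUP BY must precede ORDER BY

Fix: Reorder: SELECT … FROM … GROUP BY … ORDER BY …

Corrected query:
SELECT customer, AVG(total) AS a FROM orders GROUP BY customer ORDER BY a

Result:
customer | a       
---------+---------
Bob      | 177.4275
Hank     | 917.285 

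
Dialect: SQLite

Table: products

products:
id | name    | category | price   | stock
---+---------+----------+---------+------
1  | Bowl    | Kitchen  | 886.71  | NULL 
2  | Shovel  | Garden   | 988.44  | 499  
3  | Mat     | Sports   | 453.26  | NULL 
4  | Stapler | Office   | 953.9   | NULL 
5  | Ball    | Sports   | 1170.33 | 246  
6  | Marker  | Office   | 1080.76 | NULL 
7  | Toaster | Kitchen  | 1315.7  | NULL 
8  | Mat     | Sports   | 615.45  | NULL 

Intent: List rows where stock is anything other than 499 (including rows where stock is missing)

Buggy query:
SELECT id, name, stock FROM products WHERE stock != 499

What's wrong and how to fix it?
Bug: Inequality against NULL is unknown, not true; rows with NULL are dropped

Fix: Handle NULL separately with IS NULL alongside the inequality

Corrected query:
SELECT id, name, stock FROM products WHERE stock != 499 OR stock IS NULL

Result:
id | name    | stock
---+---------+------
1  | Bowl    | NULL 
3  | Mat     | NULL 
4  | Stapler | NULL 
5  | Ball    | 246  
6  | Marker  | NULL 
7  | Toaster | NULL 
8  | Mat     | NULL 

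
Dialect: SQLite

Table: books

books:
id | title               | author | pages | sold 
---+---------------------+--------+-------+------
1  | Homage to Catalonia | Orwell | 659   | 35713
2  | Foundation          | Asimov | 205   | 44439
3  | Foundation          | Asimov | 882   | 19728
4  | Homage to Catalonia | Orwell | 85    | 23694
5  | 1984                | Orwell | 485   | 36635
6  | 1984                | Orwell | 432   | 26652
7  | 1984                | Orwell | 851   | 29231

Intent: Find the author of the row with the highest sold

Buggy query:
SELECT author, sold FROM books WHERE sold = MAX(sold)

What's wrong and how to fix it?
Bug: WHERE is evaluated per row; an aggregate over the whole table isn't defined there

Fix: Wrap MAX in a scalar subquery so WHERE compares against a single value

Corrected query:
SELECT author, sold FROM books WHERE sold = (SELECT MAX(sold) FROM books)

Result:
author | sold 
-------+------
Asimov | 44439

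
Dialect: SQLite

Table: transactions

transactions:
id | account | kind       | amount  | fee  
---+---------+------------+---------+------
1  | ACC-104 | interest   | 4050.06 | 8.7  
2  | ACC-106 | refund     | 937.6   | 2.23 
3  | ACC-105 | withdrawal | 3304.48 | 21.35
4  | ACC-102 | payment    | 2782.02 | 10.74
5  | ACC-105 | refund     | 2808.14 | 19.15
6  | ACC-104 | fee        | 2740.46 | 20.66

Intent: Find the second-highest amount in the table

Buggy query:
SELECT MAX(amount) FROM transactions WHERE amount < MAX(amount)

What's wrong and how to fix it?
Bug: The inner MAX is an aggregate inside WHERE, which is not allowed

Fix: Put the inner MAX in a scalar subquery

Corrected query:
SELECT MAX(amount) FROM transactions WHERE amount < (SELECT MAX(amount) FROM transactions)

Result:
MAX(amount)
-----------
3304.48    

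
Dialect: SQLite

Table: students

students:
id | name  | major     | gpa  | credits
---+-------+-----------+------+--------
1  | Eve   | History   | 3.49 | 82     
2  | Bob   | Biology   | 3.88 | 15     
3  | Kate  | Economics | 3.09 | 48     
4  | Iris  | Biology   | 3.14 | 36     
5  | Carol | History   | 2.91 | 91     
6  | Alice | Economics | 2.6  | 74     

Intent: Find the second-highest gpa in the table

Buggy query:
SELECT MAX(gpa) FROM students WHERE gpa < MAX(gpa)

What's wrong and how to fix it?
Bug: The inner MAX is an aggregate inside WHERE, which is not allowed

Fix: Compute the overall MAX in a subquery, then take MAX of rows below it

Corrected query:
SELECT MAX(gpa) FROM students WHERE gpa < (SELECT MAX(gpa) FROM students)

Result:
MAX(gpa)
--------
3.49    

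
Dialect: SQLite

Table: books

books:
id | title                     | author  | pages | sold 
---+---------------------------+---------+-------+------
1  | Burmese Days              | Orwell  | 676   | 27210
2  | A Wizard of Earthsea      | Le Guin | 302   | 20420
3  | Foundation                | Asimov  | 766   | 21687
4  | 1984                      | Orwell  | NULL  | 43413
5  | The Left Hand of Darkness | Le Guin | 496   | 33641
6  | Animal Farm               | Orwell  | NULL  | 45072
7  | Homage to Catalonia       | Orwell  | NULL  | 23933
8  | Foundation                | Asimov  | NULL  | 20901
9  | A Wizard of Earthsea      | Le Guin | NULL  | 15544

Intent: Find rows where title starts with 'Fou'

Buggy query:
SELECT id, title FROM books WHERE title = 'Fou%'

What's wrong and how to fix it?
Bug: Wildcards only work with LIKE; '=' treats '%' as a literal character

Fix: Use LIKE for wildcard pattern matching

Corrected query:
SELECT id, title FROM books WHERE title LIKE 'Fou%'

Result:
id | title     
---+-----------
3  | Foundation
8  | Foundation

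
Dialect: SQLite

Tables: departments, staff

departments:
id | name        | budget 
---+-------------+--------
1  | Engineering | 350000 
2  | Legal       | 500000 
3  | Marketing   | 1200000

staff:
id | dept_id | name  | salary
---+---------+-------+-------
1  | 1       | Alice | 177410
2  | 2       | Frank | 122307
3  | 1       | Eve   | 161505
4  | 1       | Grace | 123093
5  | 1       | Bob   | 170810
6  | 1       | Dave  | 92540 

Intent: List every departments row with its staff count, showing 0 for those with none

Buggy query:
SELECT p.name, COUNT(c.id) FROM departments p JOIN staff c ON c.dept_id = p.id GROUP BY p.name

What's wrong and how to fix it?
Bug: INNER JOIN drops departments rows that have no matching staff rows

Fix: Use LEFT JOIN so parents without children still appear (COUNT(c.id) gives 0)

Corrected query:
SELECT p.name, COUNT(c.id) FROM departments p LEFT JOIN staff c ON c.dept_id = p.id GROUP BY p.name

Result:
name        | COUNT(c.id)
------------+------------
Engineering | 5          
Legal       | 1          
Marketing   | 0          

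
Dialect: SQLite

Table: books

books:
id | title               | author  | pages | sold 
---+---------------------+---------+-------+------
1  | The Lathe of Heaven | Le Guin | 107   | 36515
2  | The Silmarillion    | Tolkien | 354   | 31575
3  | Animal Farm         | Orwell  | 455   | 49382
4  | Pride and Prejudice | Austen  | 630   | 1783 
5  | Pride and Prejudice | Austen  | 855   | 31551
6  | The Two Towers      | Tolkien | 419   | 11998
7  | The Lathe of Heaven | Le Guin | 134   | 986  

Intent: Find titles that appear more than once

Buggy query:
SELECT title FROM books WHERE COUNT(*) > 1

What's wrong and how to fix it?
Bug: WHERE can't reference COUNT(*); aggregates are computed after WHERE

Fix: GROUP BY title, then filter groups with HAVING COUNT(*) > 1

Corrected query:
SELECT title FROM books GROUP BY title HAVING COUNT(*) > 1

Result:
title              
-------------------
Pride and Prejudice
The Lathe of Heaven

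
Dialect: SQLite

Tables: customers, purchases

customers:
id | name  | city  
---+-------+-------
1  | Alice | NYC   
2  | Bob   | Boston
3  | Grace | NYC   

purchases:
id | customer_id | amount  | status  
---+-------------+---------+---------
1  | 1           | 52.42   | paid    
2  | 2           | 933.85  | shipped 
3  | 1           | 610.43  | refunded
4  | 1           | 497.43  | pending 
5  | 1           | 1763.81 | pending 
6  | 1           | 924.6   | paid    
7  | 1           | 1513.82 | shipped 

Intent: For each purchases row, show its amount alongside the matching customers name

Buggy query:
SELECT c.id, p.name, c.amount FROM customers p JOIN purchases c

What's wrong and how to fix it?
Bug: Missing join condition: each purchases row is matched to all customers rows instead of just its own

Fix: Add ON c.customer_id = p.id to the JOIN

Corrected query:
SELECT c.id, p.name, c.amount FROM customers p JOIN purchases c ON c.customer_id = p.id

Result:
id | name  | amount 
---+-------+--------
1  | Alice | 52.42  
2  | Bob   | 933.85 
3  | Alice | 610.43 
4  | Alice | 497.43 
5  | Alice | 1763.81
6  | Alice | 924.6  
7  | Alice | 1513.82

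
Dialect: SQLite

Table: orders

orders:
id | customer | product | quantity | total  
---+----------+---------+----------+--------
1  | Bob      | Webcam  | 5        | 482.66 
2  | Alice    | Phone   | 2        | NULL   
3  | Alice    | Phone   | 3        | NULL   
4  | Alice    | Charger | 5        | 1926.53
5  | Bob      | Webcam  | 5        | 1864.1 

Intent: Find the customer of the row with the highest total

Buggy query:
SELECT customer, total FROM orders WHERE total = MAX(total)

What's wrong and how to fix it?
Bug: WHERE is evaluated per row; an aggregate over the whole table isn't defined there

Fix: Use a subquery: WHERE total = (SELECT MAX(total) FROM orders)

Corrected query:
SELECT customer, total FROM orders WHERE total = (SELECT MAX(total) FROM orders)

Result:
customer | total  
---------+--------
Alice    | 1926.53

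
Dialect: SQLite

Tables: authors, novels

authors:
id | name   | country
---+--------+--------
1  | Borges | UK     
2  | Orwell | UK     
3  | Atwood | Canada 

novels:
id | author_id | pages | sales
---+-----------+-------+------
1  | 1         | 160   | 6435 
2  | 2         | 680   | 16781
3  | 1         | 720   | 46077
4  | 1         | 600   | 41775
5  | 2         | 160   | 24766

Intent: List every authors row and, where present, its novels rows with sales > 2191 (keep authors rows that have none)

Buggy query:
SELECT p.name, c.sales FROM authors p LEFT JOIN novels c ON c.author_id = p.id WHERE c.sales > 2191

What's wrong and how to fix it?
Bug: Filtering c.sales in WHERE discards the NULL rows produced by LEFT JOIN, turning it into an inner join

Fix: Put 'c.sales > 2191' in the JOIN's ON clause instead of WHERE

Corrected query:
SELECT p.name, c.sales FROM authors p LEFT JOIN novels c ON c.author_id = p.id AND c.sales > 2191

Result:
name   | sales
-------+------
Borges | 6435 
Borges | 41775
Borges | 46077
Orwell | 16781
Orwell | 24766
Atwood | NULL 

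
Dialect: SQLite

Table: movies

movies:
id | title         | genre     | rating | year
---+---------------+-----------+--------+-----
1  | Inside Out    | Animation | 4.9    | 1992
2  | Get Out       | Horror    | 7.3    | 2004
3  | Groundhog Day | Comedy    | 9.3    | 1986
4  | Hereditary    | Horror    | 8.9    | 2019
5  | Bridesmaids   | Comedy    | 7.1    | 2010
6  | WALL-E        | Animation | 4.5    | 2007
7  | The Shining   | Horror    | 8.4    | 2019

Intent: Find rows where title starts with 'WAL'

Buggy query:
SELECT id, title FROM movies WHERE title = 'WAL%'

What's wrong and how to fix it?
Bug: Wildcards only work with LIKE; '=' treats '%' as a literal character

Fix: Replace '=' with LIKE so 'WAL%' is treated as a pattern

Corrected query:
SELECT id, title FROM movies WHERE title LIKE 'WAL%'

Result:
id | title 
---+-------
6  | WALL-E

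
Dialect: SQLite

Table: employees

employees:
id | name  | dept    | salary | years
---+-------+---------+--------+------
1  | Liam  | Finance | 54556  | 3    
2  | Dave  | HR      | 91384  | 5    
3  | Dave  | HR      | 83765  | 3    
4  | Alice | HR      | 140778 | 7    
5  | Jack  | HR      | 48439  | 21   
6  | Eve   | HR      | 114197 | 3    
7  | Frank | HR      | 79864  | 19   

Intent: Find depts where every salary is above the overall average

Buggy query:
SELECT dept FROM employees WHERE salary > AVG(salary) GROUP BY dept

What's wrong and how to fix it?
Bug: AVG() is an aggregate; it can't sit directly in WHERE

Fix: Compute the overall average in a scalar subquery and compare each group's MIN against it in HAVING

Corrected query:
SELECT dept FROM employees GROUP BY dept HAVING MIN(salary) > (SELECT AVG(salary) FROM employees)

Result:
(no rows)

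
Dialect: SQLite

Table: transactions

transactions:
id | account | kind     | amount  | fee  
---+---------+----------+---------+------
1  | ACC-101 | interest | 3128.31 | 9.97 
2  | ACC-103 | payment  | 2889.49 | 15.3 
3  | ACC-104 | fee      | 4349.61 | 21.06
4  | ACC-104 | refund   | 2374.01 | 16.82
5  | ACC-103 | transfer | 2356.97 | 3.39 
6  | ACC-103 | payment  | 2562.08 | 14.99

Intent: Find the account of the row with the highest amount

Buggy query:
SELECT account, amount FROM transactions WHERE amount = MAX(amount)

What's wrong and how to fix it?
Bug: MAX(amount) is an aggregate and cannot be used directly in WHERE

Fix: Use a subquery: WHERE amount = (SELECT MAX(amount) FROM transactions)

Corrected query:
SELECT account, amount FROM transactions WHERE amount = (SELECT MAX(amount) FROM transactions)

Result:
account | amount 
--------+--------
ACC-104 | 4349.61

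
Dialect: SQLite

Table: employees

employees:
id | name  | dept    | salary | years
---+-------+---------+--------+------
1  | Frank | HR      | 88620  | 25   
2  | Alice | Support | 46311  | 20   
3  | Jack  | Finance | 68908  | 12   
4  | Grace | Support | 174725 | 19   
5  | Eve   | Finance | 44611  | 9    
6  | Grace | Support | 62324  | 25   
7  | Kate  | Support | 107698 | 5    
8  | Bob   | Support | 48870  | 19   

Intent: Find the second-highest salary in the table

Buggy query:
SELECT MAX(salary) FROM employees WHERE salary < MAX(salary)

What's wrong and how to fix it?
Bug: The inner MAX is an aggregate inside WHERE, which is not allowed

Fix: Put the inner MAX in a scalar subquery

Corrected query:
SELECT MAX(salary) FROM employees WHERE salary < (SELECT MAX(salary) FROM employees)

Result:
MAX(salary)
-----------
107698     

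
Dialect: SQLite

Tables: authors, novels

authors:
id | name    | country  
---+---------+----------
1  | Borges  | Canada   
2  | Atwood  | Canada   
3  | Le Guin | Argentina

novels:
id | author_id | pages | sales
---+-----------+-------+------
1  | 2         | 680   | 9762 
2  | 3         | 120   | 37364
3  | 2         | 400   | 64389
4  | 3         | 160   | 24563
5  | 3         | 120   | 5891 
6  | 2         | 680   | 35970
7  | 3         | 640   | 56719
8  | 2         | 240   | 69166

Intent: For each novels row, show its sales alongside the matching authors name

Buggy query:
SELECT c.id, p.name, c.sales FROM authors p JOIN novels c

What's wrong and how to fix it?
Bug: Missing join condition: each novels row is matched to all authors rows instead of just its own

Fix: Add ON c.author_id = p.id to the JOIN

Corrected query:
SELECT c.id, p.name, c.sales FROM authors p JOIN novels c ON c.author_id = p.id

Result:
id | name    | sales
---+---------+------
1  | Atwood  | 9762 
2  | Le Guin | 37364
3  | Atwood  | 64389
4  | Le Guin | 24563
5  | Le Guin | 5891 
6  | Atwood  | 35970
7  | Le Guin | 56719
8  | Atwood  | 69166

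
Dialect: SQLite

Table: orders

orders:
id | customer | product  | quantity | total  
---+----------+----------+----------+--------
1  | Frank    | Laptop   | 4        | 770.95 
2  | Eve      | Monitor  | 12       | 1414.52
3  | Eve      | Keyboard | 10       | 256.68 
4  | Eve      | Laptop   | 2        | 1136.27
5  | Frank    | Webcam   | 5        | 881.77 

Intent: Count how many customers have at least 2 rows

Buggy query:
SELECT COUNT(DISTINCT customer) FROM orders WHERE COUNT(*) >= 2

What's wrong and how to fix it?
Bug: COUNT(*) cannot appear in WHERE; the per-group count doesn't exist yet

Fix: Use a subquery that GROUPs and filters with HAVING, then count its rows

Corrected query:
SELECT COUNT(*) FROM (SELECT customer FROM orders GROUP BY customer HAVING COUNT(*) >= 2)

Result:
COUNT(*)
--------
2       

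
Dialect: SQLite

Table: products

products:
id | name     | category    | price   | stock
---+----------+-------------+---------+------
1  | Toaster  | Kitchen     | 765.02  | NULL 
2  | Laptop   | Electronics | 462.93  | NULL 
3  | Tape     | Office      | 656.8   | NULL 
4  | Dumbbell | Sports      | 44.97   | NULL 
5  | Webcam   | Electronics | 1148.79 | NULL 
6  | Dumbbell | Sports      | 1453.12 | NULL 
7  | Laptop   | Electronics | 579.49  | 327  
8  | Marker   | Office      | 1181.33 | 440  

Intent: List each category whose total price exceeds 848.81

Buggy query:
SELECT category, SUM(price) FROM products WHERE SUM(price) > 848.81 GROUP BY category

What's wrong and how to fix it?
Bug: SUM(price) is an aggregate, but WHERE filters rows before aggregation

Fix: Move the aggregate condition to a HAVING clause

Corrected query:
SELECT category, SUM(price) FROM products GROUP BY category HAVING SUM(price) > 848.81

Result:
category    | SUM(price)
------------+-----------
Electronics | 2191.21   
Office      | 1838.13   
Sports      | 1498.09   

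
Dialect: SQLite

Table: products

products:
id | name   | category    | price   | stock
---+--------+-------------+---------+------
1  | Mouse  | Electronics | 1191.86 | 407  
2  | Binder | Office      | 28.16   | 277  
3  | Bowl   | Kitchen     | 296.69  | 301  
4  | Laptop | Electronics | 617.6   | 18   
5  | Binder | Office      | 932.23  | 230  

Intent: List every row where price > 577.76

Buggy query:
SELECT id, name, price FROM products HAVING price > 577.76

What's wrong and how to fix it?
Bug: This is a non-aggregate query (no GROUP BY, no aggregates), so in SQLite the HAVING clause is invalid here; a row-level condition belongs in WHERE

Fix: Use WHERE for row-level filtering

Corrected query:
SELECT id, name, price FROM products WHERE price > 577.76

Result:
id | name   | price  
---+--------+--------
1  | Mouse  | 1191.86
4  | Laptop | 617.6  
5  | Binder | 932.23 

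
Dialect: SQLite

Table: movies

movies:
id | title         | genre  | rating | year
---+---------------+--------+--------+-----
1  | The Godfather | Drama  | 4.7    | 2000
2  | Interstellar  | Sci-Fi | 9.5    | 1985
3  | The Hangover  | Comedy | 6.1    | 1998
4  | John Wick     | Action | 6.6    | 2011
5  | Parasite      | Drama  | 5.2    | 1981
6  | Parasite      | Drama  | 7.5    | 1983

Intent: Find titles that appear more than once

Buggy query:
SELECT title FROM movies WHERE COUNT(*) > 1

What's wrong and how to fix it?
Bug: WHERE can't reference COUNT(*); aggregates are computed after WHERE

Fix: Group first, then use HAVING for the count condition

Corrected query:
SELECT title FROM movies GROUP BY title HAVING COUNT(*) > 1

Result:
title   
--------
Parasite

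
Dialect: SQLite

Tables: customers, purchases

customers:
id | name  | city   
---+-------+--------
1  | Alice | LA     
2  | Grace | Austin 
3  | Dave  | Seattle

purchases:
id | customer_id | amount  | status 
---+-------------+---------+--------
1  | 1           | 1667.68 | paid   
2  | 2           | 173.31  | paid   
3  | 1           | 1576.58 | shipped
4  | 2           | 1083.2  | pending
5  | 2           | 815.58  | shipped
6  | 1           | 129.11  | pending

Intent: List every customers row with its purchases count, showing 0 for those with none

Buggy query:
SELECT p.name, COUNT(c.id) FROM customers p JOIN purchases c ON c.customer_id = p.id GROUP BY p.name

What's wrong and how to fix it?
Bug: INNER JOIN drops customers rows that have no matching purchases rows

Fix: Switch to LEFT JOIN to retain unmatched parent rows

Corrected query:
SELECT p.name, COUNT(c.id) FROM customers p LEFT JOIN purchases c ON c.customer_id = p.id GROUP BY p.name

Result:
name  | COUNT(c.id)
------+------------
Alice | 3          
Dave  | 0          
Grace | 3          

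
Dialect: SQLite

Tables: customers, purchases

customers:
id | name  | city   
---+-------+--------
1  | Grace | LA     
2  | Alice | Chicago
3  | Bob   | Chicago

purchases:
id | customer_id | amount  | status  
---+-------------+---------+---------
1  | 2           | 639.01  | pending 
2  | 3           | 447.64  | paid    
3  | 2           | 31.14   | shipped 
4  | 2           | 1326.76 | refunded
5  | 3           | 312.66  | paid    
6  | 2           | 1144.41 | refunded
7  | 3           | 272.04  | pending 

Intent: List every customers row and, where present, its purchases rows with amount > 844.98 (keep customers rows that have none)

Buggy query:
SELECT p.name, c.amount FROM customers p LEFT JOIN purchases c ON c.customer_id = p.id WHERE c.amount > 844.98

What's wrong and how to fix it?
Bug: A WHERE condition on the right-hand table after LEFT JOIN drops unmatched parents

Fix: Put 'c.amount > 844.98' in the JOIN's ON clause instead of WHERE

Corrected query:
SELECT p.name, c.amount FROM customers p LEFT JOIN purchases c ON c.customer_id = p.id AND c.amount > 844.98

Result:
name  | amount 
------+--------
Grace | NULL   
Alice | 1144.41
Alice | 1326.76
Bob   | NULL   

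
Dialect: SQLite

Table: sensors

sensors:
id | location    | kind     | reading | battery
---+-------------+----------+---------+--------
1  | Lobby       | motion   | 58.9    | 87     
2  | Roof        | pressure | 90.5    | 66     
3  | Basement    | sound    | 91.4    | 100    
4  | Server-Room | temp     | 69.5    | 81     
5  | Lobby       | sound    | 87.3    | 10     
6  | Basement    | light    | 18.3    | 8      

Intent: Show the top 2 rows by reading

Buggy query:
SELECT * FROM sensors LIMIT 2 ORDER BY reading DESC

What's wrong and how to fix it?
Bug: LIMIT must come after ORDER BY

Fix: Swap the clauses: ORDER BY first, then LIMIT

Corrected query:
SELECT * FROM sensors ORDER BY reading DESC LIMIT 2

Result:
id | location | kind     | reading | battery
---+----------+----------+---------+--------
3  | Basement | sound    | 91.4    | 100    
2  | Roof     | pressure | 90.5    | 66     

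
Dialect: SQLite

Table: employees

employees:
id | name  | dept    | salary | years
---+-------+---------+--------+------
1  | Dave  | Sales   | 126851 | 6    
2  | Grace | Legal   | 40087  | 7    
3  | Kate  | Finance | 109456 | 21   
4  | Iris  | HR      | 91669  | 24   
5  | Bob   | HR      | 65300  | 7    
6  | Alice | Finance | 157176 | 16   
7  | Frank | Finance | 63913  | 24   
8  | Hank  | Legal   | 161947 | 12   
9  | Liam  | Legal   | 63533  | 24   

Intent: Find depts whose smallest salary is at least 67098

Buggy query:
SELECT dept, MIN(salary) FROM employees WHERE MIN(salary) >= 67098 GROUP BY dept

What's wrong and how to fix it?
Bug: Aggregates like MIN are computed per group after WHERE runs

Fix: Replace WHERE with HAVING after the GROUP BY

Corrected query:
SELECT dept, MIN(salary) FROM employees GROUP BY dept HAVING MIN(salary) >= 67098

Result:
dept  | MIN(salary)
------+------------
Sales | 126851     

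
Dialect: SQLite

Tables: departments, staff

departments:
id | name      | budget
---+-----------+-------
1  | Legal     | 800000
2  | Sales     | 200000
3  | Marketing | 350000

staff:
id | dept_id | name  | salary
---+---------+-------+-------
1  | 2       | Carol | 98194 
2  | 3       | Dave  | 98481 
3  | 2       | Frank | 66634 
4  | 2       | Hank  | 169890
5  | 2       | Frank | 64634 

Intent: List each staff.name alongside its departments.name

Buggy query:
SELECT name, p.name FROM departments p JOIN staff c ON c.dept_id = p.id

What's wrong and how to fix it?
Bug: Both tables have a 'name' column; the unqualified reference is ambiguous

Fix: Prefix ambiguous columns with the table alias

Corrected query:
SELECT c.name, p.name FROM departments p JOIN staff c ON c.dept_id = p.id

Result:
name  | name     
------+----------
Carol | Sales    
Dave  | Marketing
Frank | Sales    
Hank  | Sales    
Frank | Sales    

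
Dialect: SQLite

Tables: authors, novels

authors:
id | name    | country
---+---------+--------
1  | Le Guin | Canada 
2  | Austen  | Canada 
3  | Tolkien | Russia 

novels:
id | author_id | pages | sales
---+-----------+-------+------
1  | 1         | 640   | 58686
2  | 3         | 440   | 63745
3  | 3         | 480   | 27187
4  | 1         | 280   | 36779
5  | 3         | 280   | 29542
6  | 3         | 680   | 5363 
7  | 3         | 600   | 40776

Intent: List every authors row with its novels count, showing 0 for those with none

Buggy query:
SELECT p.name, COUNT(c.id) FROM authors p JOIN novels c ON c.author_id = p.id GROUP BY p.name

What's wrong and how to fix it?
Bug: INNER JOIN drops authors rows that have no matching novels rows

Fix: Switch to LEFT JOIN to retain unmatched parent rows

Corrected query:
SELECT p.name, COUNT(c.id) FROM authors p LEFT JOIN novels c ON c.author_id = p.id GROUP BY p.name

Result:
name    | COUNT(c.id)
--------+------------
Austen  | 0          
Le Guin | 2          
Tolkien | 5          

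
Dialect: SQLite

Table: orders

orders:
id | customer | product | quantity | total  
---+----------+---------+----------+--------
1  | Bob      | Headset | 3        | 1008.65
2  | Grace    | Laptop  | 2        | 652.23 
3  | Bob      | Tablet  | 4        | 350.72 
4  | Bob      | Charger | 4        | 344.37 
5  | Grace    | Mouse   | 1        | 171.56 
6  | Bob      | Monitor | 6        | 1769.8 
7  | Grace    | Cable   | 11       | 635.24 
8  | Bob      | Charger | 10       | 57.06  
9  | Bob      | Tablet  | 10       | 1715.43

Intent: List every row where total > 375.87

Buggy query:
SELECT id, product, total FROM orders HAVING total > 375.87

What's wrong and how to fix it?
Bug: This is a non-aggregate query (no GROUP BY, no aggregates), so in SQLite the HAVING clause is invalid here; a row-level condition belongs in WHERE

Fix: Replace HAVING with WHERE since the condition applies to individual rows

Corrected query:
SELECT id, product, total FROM orders WHERE total > 375.87

Result:
id | product | total  
---+---------+--------
1  | Headset | 1008.65
2  | Laptop  | 652.23 
6  | Monitor | 1769.8 
7  | Cable   | 635.24 
9  | Tablet  | 1715.43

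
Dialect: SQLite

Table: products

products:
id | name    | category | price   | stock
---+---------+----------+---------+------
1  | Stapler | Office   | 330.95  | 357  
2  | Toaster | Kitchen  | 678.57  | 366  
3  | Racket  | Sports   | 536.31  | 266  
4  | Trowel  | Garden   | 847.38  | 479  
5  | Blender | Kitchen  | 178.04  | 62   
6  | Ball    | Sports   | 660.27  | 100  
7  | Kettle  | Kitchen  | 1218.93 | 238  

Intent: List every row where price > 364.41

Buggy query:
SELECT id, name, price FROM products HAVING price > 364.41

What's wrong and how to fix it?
Bug: This is a non-aggregate query (no GROUP BY, no aggregates), so in SQLite the HAVING clause is invalid here; a row-level condition belongs in WHERE

Fix: Use WHERE for row-level filtering

Corrected query:
SELECT id, name, price FROM products WHERE price > 364.41

Result:
id | name    | price  
---+---------+--------
2  | Toaster | 678.57 
3  | Racket  | 536.31 
4  | Trowel  | 847.38 
6  | Ball    | 660.27 
7  | Kettle  | 1218.93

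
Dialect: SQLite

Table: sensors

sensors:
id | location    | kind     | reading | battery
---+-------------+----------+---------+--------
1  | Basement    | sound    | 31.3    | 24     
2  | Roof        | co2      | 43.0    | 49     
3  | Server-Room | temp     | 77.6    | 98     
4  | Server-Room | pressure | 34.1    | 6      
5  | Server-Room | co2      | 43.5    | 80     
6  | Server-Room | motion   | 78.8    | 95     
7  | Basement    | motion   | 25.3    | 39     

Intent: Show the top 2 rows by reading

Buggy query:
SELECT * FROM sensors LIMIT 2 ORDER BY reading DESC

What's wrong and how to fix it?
Bug: ORDER BY cannot follow LIMIT; LIMIT is the final clause

Fix: Sort with ORDER BY, then apply LIMIT

Corrected query:
SELECT * FROM sensors ORDER BY reading DESC LIMIT 2

Result:
id | location    | kind   | reading | battery
---+-------------+--------+---------+--------
6  | Server-Room | motion | 78.8    | 95     
3  | Server-Room | temp   | 77.6    | 98     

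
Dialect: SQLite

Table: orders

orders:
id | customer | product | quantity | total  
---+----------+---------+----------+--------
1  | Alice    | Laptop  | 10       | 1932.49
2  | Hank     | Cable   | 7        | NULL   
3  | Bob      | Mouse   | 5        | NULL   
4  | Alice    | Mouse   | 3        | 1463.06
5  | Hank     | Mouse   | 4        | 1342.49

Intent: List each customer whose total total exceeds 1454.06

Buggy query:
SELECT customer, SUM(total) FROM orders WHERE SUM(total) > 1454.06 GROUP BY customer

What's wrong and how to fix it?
Bug: SUM(total) is an aggregate, but WHERE filters rows before aggregation

Fix: Move the aggregate condition to a HAVING clause

Corrected query:
SELECT customer, SUM(total) FROM orders GROUP BY customer HAVING SUM(total) > 1454.06

Result:
customer | SUM(total)
---------+-----------
Alice    | 3395.55   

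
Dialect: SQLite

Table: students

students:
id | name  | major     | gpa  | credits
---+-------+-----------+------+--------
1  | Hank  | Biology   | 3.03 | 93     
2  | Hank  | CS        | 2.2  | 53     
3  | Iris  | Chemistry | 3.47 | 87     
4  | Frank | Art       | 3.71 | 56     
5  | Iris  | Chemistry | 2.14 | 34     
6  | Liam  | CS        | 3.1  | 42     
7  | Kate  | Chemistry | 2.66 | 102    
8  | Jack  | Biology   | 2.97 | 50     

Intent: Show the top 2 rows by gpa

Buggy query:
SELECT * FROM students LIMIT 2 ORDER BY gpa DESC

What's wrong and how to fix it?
Bug: LIMIT must come after ORDER BY

Fix: Swap the clauses: ORDER BY first, then LIMIT

Corrected query:
SELECT * FROM students ORDER BY gpa DESC LIMIT 2

Result:
id | name  | major     | gpa  | credits
---+-------+-----------+------+--------
4  | Frank | Art       | 3.71 | 56     
3  | Iris  | Chemistry | 3.47 | 87     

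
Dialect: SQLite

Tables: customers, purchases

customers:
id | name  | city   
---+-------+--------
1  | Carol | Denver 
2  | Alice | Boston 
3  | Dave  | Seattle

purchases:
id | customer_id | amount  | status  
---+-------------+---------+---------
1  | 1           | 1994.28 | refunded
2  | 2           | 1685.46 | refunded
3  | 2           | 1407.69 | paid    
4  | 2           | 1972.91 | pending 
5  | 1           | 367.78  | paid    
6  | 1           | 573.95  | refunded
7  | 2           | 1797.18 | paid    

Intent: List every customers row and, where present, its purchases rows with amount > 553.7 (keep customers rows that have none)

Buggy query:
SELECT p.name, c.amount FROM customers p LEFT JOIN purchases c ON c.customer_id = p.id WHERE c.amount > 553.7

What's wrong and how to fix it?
Bug: Filtering c.amount in WHERE discards the NULL rows produced by LEFT JOIN, turning it into an inner join

Fix: Put 'c.amount > 553.7' in the JOIN's ON clause instead of WHERE

Corrected query:
SELECT p.name, c.amount FROM customers p LEFT JOIN purchases c ON c.customer_id = p.id AND c.amount > 553.7

Result:
name  | amount 
------+--------
Carol | 573.95 
Carol | 1994.28
Alice | 1407.69
Alice | 1685.46
Alice | 1797.18
Alice | 1972.91
Dave  | NULL   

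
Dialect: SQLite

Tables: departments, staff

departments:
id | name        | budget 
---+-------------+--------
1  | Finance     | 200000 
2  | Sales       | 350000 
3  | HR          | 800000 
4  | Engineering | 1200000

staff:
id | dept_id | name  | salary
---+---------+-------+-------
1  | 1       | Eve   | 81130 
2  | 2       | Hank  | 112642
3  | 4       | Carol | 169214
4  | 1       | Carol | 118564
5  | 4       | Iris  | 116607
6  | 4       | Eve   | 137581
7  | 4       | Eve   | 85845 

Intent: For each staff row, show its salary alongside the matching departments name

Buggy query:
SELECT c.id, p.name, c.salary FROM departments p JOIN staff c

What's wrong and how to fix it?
Bug: JOIN with no ON clause produces a cartesian product; every staff row pairs with every departments row

Fix: Specify the join condition linking the foreign key to the parent id

Corrected query:
SELECT c.id, p.name, c.salary FROM departments p JOIN staff c ON c.dept_id = p.id

Result:
id | name        | salary
---+-------------+-------
1  | Finance     | 81130 
2  | Sales       | 112642
3  | Engineering | 169214
4  | Finance     | 118564
5  | Engineering | 116607
6  | Engineering | 137581
7  | Engineering | 85845 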